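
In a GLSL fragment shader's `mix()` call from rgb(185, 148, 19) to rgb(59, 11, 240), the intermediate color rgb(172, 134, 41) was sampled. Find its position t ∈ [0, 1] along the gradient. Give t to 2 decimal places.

0.10

Invert the lerp on the B channel (largest span, 221): t = (41 − 19) / (240 − 19) = 22/221 = 0.099548.
Check on R: (172 − 185)/(59 − 185) = 0.1032 ✓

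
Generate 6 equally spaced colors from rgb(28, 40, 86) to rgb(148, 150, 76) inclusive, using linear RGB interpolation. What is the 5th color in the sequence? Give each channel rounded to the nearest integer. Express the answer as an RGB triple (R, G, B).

With 6 swatches and endpoints inclusive, swatch 5 sits at t = (5 − 1)/(6 − 1) = 4/5 ≈ 0.8.
R = 28 + 0.8 × (148 − 28) = 124 → 124
G = 40 + 0.8 × (150 − 40) = 128 → 128
B = 86 + 0.8 × (76 − 86) = 78 → 78

(124, 128, 78)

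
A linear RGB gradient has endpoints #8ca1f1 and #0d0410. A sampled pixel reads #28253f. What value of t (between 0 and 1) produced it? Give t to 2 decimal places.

Invert the lerp on the B channel (largest span, 225): t = (63 − 241) / (16 − 241) = -178/-225 = 0.79111.
Check on R: (40 − 140)/(13 − 140) = 0.7874 ✓

0.79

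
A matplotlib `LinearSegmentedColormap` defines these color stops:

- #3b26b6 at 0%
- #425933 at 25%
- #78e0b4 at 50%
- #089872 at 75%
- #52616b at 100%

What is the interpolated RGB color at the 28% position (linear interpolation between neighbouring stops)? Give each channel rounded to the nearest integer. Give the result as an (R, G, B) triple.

(72, 105, 66)

28% lies between the 25% and 50% stops, so the local fraction is t = (28 − 25)/(50 − 25) = 3/25 ≈ 0.12.
#425933 → (66, 89, 51); #78e0b4 → (120, 224, 180).
R = 66 + 0.12 × (120 − 66) = 72.48 → 72
G = 89 + 0.12 × (224 − 89) = 105.2 → 105
B = 51 + 0.12 × (180 − 51) = 66.48 → 66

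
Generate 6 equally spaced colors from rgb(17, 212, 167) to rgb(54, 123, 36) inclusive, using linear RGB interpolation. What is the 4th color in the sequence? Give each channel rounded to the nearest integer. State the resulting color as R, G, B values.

With 6 swatches and endpoints inclusive, swatch 4 sits at t = (4 − 1)/(6 − 1) = 3/5 ≈ 0.6.
R = 17 + 0.6 × (54 − 17) = 39.2 → 39
G = 212 + 0.6 × (123 − 212) = 158.6 → 159
B = 167 + 0.6 × (36 − 167) = 88.4 → 88

(39, 159, 88)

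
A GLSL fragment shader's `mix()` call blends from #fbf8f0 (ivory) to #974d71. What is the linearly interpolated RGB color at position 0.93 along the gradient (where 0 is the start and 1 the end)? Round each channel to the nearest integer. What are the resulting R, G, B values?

#fbf8f0 → (251, 248, 240); #974d71 → (151, 77, 113).
R = 251 + 0.93 × (151 − 251) = 251 + 0.93 × -100 = 158 → 158
G = 248 + 0.93 × (77 − 248) = 248 + 0.93 × -171 = 88.97 → 89
B = 240 + 0.93 × (113 − 240) = 240 + 0.93 × -127 = 121.89 → 122

(158, 89, 122)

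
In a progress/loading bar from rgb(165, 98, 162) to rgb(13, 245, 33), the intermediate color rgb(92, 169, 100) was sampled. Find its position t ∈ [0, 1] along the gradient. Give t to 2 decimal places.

0.48

Invert the lerp on the R channel (largest span, 152): t = (92 − 165) / (13 − 165) = -73/-152 = 0.48026.
Check on G: (169 − 98)/(245 − 98) = 0.483 ✓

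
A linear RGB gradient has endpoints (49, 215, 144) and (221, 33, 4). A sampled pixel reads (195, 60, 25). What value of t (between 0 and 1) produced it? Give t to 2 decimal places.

0.85

Invert the lerp on the G channel (largest span, 182): t = (60 − 215) / (33 − 215) = -155/-182 = 0.85165.
Check on R: (195 − 49)/(221 − 49) = 0.8488 ✓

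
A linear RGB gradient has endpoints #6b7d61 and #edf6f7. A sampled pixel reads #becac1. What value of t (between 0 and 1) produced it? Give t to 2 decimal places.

0.64

Invert the lerp on the B channel (largest span, 150): t = (193 − 97) / (247 − 97) = 96/150 = 0.64.
Check on R: (190 − 107)/(237 − 107) = 0.6385 ✓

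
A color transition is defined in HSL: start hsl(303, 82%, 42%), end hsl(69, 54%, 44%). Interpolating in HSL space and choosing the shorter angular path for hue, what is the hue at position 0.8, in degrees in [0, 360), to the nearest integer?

44

Hue: 69 − 303 = -234°, but |-234| > 180 so the shorter arc goes the other way: Δh = -234 + 360 = 126°.
H = 303 + 0.8 × (126) = 403.8 → 404 → 404 mod 360 = 44°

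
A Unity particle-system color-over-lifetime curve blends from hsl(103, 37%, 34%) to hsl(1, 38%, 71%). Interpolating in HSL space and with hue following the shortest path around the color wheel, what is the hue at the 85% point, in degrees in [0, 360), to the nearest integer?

16

Hue arc: Δh = 1 − 103 = -102° (|Δh| ≤ 180, already the shorter path).
H = 103 + 0.85 × (-102) = 16.3 → 16°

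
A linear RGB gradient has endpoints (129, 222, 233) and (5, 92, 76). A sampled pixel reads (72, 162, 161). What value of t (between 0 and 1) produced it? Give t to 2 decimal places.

Invert the lerp on the B channel (largest span, 157): t = (161 − 233) / (76 − 233) = -72/-157 = 0.4586.
Check on R: (72 − 129)/(5 − 129) = 0.4597 ✓

0.46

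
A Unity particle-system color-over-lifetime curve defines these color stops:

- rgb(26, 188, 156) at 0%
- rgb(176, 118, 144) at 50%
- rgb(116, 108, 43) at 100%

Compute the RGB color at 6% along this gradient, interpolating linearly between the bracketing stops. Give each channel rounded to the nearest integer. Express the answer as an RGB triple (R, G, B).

(44, 180, 155)

6% lies between the 0% and 50% stops, so the local fraction is t = (6 − 0)/(50 − 0) = 6/50 ≈ 0.12.
R = 26 + 0.12 × (176 − 26) = 44 → 44
G = 188 + 0.12 × (118 − 188) = 179.6 → 180
B = 156 + 0.12 × (144 − 156) = 154.56 → 155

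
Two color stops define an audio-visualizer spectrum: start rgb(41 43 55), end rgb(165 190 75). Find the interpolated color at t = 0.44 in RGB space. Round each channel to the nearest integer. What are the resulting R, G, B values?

(96, 108, 64)

R = 41 + 0.44 × (165 − 41) = 41 + 0.44 × 124 = 95.56 → 96
G = 43 + 0.44 × (190 − 43) = 43 + 0.44 × 147 = 107.68 → 108
B = 55 + 0.44 × (75 − 55) = 55 + 0.44 × 20 = 63.8 → 64
So the blended color is (96, 108, 64), about #606c40.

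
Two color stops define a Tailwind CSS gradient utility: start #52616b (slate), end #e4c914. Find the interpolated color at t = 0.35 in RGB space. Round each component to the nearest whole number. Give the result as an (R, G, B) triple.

#52616b → (82, 97, 107); #e4c914 → (228, 201, 20).
R = 82 + 0.35 × (228 − 82) = 82 + 0.35 × 146 = 133.1 → 133
G = 97 + 0.35 × (201 − 97) = 97 + 0.35 × 104 = 133.4 → 133
B = 107 + 0.35 × (20 − 107) = 107 + 0.35 × -87 = 76.55 → 77
So the blended color is (133, 133, 77), about #85854d.

(133, 133, 77)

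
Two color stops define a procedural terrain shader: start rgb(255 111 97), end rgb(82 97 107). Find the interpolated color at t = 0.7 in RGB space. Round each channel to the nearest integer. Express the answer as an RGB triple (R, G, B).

(134, 101, 104)

R = 255 + 0.7 × (82 − 255) = 255 + 0.7 × -173 = 133.9 → 134
G = 111 + 0.7 × (97 − 111) = 111 + 0.7 × -14 = 101.2 → 101
B = 97 + 0.7 × (107 − 97) = 97 + 0.7 × 10 = 104 → 104
So the blended color is (134, 101, 104), about #866568.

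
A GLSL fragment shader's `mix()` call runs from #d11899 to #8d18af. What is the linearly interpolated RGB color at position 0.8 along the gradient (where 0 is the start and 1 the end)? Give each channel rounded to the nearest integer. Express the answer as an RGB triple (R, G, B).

(155, 24, 171)

#d11899 → (209, 24, 153); #8d18af → (141, 24, 175).
R = 209 + 0.8 × (141 − 209) = 209 + 0.8 × -68 = 154.6 → 155
G = 24 + 0.8 × (24 − 24) = 24 + 0.8 × 0 = 24 → 24
B = 153 + 0.8 × (175 − 153) = 153 + 0.8 × 22 = 170.6 → 171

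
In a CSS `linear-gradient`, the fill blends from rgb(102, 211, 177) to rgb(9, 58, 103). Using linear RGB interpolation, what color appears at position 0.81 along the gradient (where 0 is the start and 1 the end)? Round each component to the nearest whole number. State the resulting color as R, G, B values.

R = 102 + 0.81 × (9 − 102) = 102 + 0.81 × -93 = 26.67 → 27
G = 211 + 0.81 × (58 − 211) = 211 + 0.81 × -153 = 87.07 → 87
B = 177 + 0.81 × (103 − 177) = 177 + 0.81 × -74 = 117.06 → 117
So the blended color is (27, 87, 117), about #1b5775.

(27, 87, 117)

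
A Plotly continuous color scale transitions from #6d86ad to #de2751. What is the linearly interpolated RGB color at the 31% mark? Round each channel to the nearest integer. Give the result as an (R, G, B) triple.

#6d86ad → (109, 134, 173); #de2751 → (222, 39, 81).
31% corresponds to t = 0.31.
R = 109 + 0.31 × (222 − 109) = 109 + 0.31 × 113 = 144.03 → 144
G = 134 + 0.31 × (39 − 134) = 134 + 0.31 × -95 = 104.55 → 105
B = 173 + 0.31 × (81 − 173) = 173 + 0.31 × -92 = 144.48 → 144
So the blended color is (144, 105, 144), about #906990.

(144, 105, 144)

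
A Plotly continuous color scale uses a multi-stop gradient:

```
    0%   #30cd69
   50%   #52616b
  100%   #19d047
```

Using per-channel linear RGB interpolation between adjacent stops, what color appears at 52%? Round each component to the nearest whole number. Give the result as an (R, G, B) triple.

(80, 101, 106)

52% lies between the 50% and 100% stops, so the local fraction is t = (52 − 50)/(100 − 50) = 2/50 ≈ 0.04.
#52616b → (82, 97, 107); #19d047 → (25, 208, 71).
R = 82 + 0.04 × (25 − 82) = 79.72 → 80
G = 97 + 0.04 × (208 − 97) = 101.44 → 101
B = 107 + 0.04 × (71 − 107) = 105.56 → 106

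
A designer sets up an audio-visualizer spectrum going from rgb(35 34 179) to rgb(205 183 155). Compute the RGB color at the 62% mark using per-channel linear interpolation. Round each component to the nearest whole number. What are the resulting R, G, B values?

62% corresponds to t = 0.62.
R = 35 + 0.62 × (205 − 35) = 35 + 0.62 × 170 = 140.4 → 140
G = 34 + 0.62 × (183 − 34) = 34 + 0.62 × 149 = 126.38 → 126
B = 179 + 0.62 × (155 − 179) = 179 + 0.62 × -24 = 164.12 → 164
So the blended color is (140, 126, 164), about #8c7ea4.

(140, 126, 164)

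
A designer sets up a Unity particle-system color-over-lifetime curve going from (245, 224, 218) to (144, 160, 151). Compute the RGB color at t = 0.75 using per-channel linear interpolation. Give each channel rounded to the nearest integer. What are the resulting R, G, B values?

(169, 176, 168)

R = 245 + 0.75 × (144 − 245) = 245 + 0.75 × -101 = 169.25 → 169
G = 224 + 0.75 × (160 − 224) = 224 + 0.75 × -64 = 176 → 176
B = 218 + 0.75 × (151 − 218) = 218 + 0.75 × -67 = 167.75 → 168
So the blended color is (169, 176, 168), about #a9b0a8.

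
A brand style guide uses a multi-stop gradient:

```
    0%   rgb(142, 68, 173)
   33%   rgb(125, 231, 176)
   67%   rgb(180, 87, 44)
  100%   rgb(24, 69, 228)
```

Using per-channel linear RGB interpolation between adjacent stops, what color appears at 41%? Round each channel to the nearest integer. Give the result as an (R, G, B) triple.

(138, 197, 145)

41% lies between the 33% and 67% stops, so the local fraction is t = (41 − 33)/(67 − 33) = 8/34 ≈ 0.2353.
R = 125 + 0.2353 × (180 − 125) = 137.941 → 138
G = 231 + 0.2353 × (87 − 231) = 197.117 → 197
B = 176 + 0.2353 × (44 − 176) = 144.94 → 145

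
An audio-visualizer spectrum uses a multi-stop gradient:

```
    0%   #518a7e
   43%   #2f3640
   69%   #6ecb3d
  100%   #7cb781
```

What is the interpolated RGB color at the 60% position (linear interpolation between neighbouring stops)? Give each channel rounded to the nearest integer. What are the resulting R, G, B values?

60% lies between the 43% and 69% stops, so the local fraction is t = (60 − 43)/(69 − 43) = 17/26 ≈ 0.6538.
#2f3640 → (47, 54, 64); #6ecb3d → (110, 203, 61).
R = 47 + 0.6538 × (110 − 47) = 88.189 → 88
G = 54 + 0.6538 × (203 − 54) = 151.416 → 151
B = 64 + 0.6538 × (61 − 64) = 62.039 → 62

(88, 151, 62)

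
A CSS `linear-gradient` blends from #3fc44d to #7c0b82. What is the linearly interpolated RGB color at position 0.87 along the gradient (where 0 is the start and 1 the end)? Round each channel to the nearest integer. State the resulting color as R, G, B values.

(116, 35, 123)

#3fc44d → (63, 196, 77); #7c0b82 → (124, 11, 130).
R = 63 + 0.87 × (124 − 63) = 63 + 0.87 × 61 = 116.07 → 116
G = 196 + 0.87 × (11 − 196) = 196 + 0.87 × -185 = 35.05 → 35
B = 77 + 0.87 × (130 − 77) = 77 + 0.87 × 53 = 123.11 → 123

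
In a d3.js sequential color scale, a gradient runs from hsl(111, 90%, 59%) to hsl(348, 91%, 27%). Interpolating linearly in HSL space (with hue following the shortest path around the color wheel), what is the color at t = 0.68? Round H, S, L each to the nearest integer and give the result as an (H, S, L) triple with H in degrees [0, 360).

Hue: 348 − 111 = 237°, but |237| > 180 so the shorter arc goes the other way: Δh = 237 − 360 = -123°.
H = 111 + 0.68 × (-123) = 27.36 → 27°
S = 90 + 0.68 × (91 − 90) = 90.68 → 91%
L = 59 + 0.68 × (27 − 59) = 37.24 → 37%

(27, 91, 37)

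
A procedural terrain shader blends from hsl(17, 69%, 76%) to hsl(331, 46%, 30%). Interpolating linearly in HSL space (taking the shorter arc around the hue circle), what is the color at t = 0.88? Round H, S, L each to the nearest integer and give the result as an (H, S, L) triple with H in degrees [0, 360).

(337, 49, 36)

Hue: 331 − 17 = 314°, but |314| > 180 so the shorter arc goes the other way: Δh = 314 − 360 = -46°.
H = 17 + 0.88 × (-46) = -23.48 → -23 → -23 mod 360 = 337°
S = 69 + 0.88 × (46 − 69) = 48.76 → 49%
L = 76 + 0.88 × (30 − 76) = 35.52 → 36%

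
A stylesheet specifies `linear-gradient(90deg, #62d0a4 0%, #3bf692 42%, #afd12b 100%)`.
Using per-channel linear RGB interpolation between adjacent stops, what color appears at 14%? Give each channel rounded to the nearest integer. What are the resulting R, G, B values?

(85, 221, 158)

14% lies between the 0% and 42% stops, so the local fraction is t = (14 − 0)/(42 − 0) = 14/42 ≈ 0.3333.
#62d0a4 → (98, 208, 164); #3bf692 → (59, 246, 146).
R = 98 + 0.3333 × (59 − 98) = 85.001 → 85
G = 208 + 0.3333 × (246 − 208) = 220.665 → 221
B = 164 + 0.3333 × (146 − 164) = 158.001 → 158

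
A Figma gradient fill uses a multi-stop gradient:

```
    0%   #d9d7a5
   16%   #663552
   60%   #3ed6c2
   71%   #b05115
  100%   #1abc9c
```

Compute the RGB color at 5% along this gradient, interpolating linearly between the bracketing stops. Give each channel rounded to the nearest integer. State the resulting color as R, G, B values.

(181, 164, 139)

5% lies between the 0% and 16% stops, so the local fraction is t = (5 − 0)/(16 − 0) = 5/16 ≈ 0.3125.
#d9d7a5 → (217, 215, 165); #663552 → (102, 53, 82).
R = 217 + 0.3125 × (102 − 217) = 181.062 → 181
G = 215 + 0.3125 × (53 − 215) = 164.375 → 164
B = 165 + 0.3125 × (82 − 165) = 139.062 → 139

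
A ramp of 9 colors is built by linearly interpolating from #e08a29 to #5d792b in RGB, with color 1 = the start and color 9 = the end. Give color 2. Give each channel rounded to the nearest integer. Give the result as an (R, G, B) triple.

(208, 136, 41)

With 9 swatches and endpoints inclusive, swatch 2 sits at t = (2 − 1)/(9 − 1) = 1/8 ≈ 0.125.
#e08a29 → (224, 138, 41); #5d792b → (93, 121, 43).
R = 224 + 0.125 × (93 − 224) = 207.625 → 208
G = 138 + 0.125 × (121 − 138) = 135.875 → 136
B = 41 + 0.125 × (43 − 41) = 41.25 → 41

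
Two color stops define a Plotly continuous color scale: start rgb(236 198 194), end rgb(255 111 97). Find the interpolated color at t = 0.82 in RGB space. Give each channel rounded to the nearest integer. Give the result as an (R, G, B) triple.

(252, 127, 114)

R = 236 + 0.82 × (255 − 236) = 236 + 0.82 × 19 = 251.58 → 252
G = 198 + 0.82 × (111 − 198) = 198 + 0.82 × -87 = 126.66 → 127
B = 194 + 0.82 × (97 − 194) = 194 + 0.82 × -97 = 114.46 → 114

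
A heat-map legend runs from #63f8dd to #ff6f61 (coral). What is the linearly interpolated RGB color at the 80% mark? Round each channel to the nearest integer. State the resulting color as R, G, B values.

#63f8dd → (99, 248, 221); #ff6f61 → (255, 111, 97).
80% corresponds to t = 0.8.
R = 99 + 0.8 × (255 − 99) = 99 + 0.8 × 156 = 223.8 → 224
G = 248 + 0.8 × (111 − 248) = 248 + 0.8 × -137 = 138.4 → 138
B = 221 + 0.8 × (97 − 221) = 221 + 0.8 × -124 = 121.8 → 122
So the blended color is (224, 138, 122), about #e08a7a.

(224, 138, 122)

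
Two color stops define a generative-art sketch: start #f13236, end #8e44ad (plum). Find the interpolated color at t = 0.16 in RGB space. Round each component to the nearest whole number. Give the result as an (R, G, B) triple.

#f13236 → (241, 50, 54); #8e44ad → (142, 68, 173).
R = 241 + 0.16 × (142 − 241) = 241 + 0.16 × -99 = 225.16 → 225
G = 50 + 0.16 × (68 − 50) = 50 + 0.16 × 18 = 52.88 → 53
B = 54 + 0.16 × (173 − 54) = 54 + 0.16 × 119 = 73.04 → 73
So the blended color is (225, 53, 73), about #e13549.

(225, 53, 73)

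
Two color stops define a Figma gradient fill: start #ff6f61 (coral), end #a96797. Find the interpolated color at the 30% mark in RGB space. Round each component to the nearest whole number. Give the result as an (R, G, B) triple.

#ff6f61 → (255, 111, 97); #a96797 → (169, 103, 151).
30% corresponds to t = 0.3.
R = 255 + 0.3 × (169 − 255) = 255 + 0.3 × -86 = 229.2 → 229
G = 111 + 0.3 × (103 − 111) = 111 + 0.3 × -8 = 108.6 → 109
B = 97 + 0.3 × (151 − 97) = 97 + 0.3 × 54 = 113.2 → 113

(229, 109, 113)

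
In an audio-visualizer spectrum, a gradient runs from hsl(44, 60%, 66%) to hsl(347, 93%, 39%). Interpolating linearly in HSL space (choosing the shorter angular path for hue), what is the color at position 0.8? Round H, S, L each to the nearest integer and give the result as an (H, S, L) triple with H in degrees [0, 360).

Hue: 347 − 44 = 303°, but |303| > 180 so the shorter arc goes the other way: Δh = 303 − 360 = -57°.
H = 44 + 0.8 × (-57) = -1.6 → -2 → -2 mod 360 = 358°
S = 60 + 0.8 × (93 − 60) = 86.4 → 86%
L = 66 + 0.8 × (39 − 66) = 44.4 → 44%

(358, 86, 44)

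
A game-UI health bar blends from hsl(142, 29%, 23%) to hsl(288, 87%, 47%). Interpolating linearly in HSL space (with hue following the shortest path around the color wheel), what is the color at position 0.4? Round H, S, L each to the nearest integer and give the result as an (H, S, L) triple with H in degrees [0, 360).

Hue arc: Δh = 288 − 142 = 146° (|Δh| ≤ 180, already the shorter path).
H = 142 + 0.4 × (146) = 200.4 → 200°
S = 29 + 0.4 × (87 − 29) = 52.2 → 52%
L = 23 + 0.4 × (47 − 23) = 32.6 → 33%

(200, 52, 33)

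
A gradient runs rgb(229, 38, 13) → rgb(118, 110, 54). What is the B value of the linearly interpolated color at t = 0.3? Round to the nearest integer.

25

B = 13 + 0.3 × (54 − 13) = 25.3 → 25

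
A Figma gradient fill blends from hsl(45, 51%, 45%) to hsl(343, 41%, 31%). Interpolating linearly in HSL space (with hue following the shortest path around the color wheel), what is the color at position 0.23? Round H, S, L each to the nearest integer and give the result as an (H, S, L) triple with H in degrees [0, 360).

(31, 49, 42)

Hue: 343 − 45 = 298°, but |298| > 180 so the shorter arc goes the other way: Δh = 298 − 360 = -62°.
H = 45 + 0.23 × (-62) = 30.74 → 31°
S = 51 + 0.23 × (41 − 51) = 48.7 → 49%
L = 45 + 0.23 × (31 − 45) = 41.78 → 42%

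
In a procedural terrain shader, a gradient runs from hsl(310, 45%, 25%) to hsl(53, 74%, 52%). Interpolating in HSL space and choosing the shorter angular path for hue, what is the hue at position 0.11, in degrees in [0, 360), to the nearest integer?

Hue: 53 − 310 = -257°, but |-257| > 180 so the shorter arc goes the other way: Δh = -257 + 360 = 103°.
H = 310 + 0.11 × (103) = 321.33 → 321°

321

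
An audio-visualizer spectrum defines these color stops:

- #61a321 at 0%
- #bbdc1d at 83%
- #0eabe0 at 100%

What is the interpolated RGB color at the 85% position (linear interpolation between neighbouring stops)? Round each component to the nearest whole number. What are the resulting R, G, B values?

85% lies between the 83% and 100% stops, so the local fraction is t = (85 − 83)/(100 − 83) = 2/17 ≈ 0.1176.
#bbdc1d → (187, 220, 29); #0eabe0 → (14, 171, 224).
R = 187 + 0.1176 × (14 − 187) = 166.655 → 167
G = 220 + 0.1176 × (171 − 220) = 214.238 → 214
B = 29 + 0.1176 × (224 − 29) = 51.932 → 52

(167, 214, 52)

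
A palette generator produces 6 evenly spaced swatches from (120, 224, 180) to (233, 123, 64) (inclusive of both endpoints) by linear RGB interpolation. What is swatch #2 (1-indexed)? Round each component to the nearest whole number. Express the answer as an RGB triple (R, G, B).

(143, 204, 157)

With 6 swatches and endpoints inclusive, swatch 2 sits at t = (2 − 1)/(6 − 1) = 1/5 ≈ 0.2.
R = 120 + 0.2 × (233 − 120) = 142.6 → 143
G = 224 + 0.2 × (123 − 224) = 203.8 → 204
B = 180 + 0.2 × (64 − 180) = 156.8 → 157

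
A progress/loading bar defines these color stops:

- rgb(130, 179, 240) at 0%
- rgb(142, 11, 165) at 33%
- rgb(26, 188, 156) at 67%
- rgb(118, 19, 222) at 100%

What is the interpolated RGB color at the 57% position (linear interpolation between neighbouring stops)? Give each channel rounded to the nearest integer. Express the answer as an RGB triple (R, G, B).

(60, 136, 159)

57% lies between the 33% and 67% stops, so the local fraction is t = (57 − 33)/(67 − 33) = 24/34 ≈ 0.7059.
R = 142 + 0.7059 × (26 − 142) = 60.116 → 60
G = 11 + 0.7059 × (188 − 11) = 135.944 → 136
B = 165 + 0.7059 × (156 − 165) = 158.647 → 159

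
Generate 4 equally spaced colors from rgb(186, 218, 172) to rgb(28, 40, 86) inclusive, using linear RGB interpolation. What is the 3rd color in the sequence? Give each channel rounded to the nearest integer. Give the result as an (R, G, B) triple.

(81, 99, 115)

With 4 swatches and endpoints inclusive, swatch 3 sits at t = (3 − 1)/(4 − 1) = 2/3 ≈ 0.6667.
R = 186 + 0.6667 × (28 − 186) = 80.661 → 81
G = 218 + 0.6667 × (40 − 218) = 99.327 → 99
B = 172 + 0.6667 × (86 − 172) = 114.664 → 115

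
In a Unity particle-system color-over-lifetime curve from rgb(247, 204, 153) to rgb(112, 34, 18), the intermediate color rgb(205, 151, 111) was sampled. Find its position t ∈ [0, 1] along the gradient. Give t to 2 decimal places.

0.31

Invert the lerp on the G channel (largest span, 170): t = (151 − 204) / (34 − 204) = -53/-170 = 0.31176.
Check on R: (205 − 247)/(112 − 247) = 0.3111 ✓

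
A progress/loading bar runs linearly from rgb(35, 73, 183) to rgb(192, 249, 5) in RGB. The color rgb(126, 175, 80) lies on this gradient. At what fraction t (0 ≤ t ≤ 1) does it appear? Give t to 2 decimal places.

Invert the lerp on the B channel (largest span, 178): t = (80 − 183) / (5 − 183) = -103/-178 = 0.57865.
Check on R: (126 − 35)/(192 − 35) = 0.5796 ✓

0.58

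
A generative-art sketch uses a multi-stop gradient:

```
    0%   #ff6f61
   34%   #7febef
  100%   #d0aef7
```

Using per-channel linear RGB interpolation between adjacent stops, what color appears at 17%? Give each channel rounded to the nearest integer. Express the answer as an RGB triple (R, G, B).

(191, 173, 168)

17% lies between the 0% and 34% stops, so the local fraction is t = (17 − 0)/(34 − 0) = 17/34 ≈ 0.5.
#ff6f61 → (255, 111, 97); #7febef → (127, 235, 239).
R = 255 + 0.5 × (127 − 255) = 191 → 191
G = 111 + 0.5 × (235 − 111) = 173 → 173
B = 97 + 0.5 × (239 − 97) = 168 → 168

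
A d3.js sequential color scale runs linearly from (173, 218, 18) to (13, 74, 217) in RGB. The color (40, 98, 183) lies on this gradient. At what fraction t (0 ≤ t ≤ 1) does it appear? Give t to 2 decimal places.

0.83

Invert the lerp on the B channel (largest span, 199): t = (183 − 18) / (217 − 18) = 165/199 = 0.82915.
Check on R: (40 − 173)/(13 − 173) = 0.8313 ✓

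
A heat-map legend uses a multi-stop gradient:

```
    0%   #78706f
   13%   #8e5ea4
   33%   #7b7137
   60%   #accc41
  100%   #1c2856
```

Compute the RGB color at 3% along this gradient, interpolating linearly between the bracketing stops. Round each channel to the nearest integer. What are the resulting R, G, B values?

(125, 108, 123)

3% lies between the 0% and 13% stops, so the local fraction is t = (3 − 0)/(13 − 0) = 3/13 ≈ 0.2308.
#78706f → (120, 112, 111); #8e5ea4 → (142, 94, 164).
R = 120 + 0.2308 × (142 − 120) = 125.078 → 125
G = 112 + 0.2308 × (94 − 112) = 107.846 → 108
B = 111 + 0.2308 × (164 − 111) = 123.232 → 123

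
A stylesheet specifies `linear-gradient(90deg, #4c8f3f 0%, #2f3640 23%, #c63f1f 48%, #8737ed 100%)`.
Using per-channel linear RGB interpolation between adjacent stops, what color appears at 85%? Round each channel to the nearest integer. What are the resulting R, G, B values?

85% lies between the 48% and 100% stops, so the local fraction is t = (85 − 48)/(100 − 48) = 37/52 ≈ 0.7115.
#c63f1f → (198, 63, 31); #8737ed → (135, 55, 237).
R = 198 + 0.7115 × (135 − 198) = 153.175 → 153
G = 63 + 0.7115 × (55 − 63) = 57.308 → 57
B = 31 + 0.7115 × (237 − 31) = 177.569 → 178

(153, 57, 178)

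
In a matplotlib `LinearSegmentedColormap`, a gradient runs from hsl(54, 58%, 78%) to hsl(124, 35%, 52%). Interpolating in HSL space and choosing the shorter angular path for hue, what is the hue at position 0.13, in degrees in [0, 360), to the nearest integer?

63

Hue arc: Δh = 124 − 54 = 70° (|Δh| ≤ 180, already the shorter path).
H = 54 + 0.13 × (70) = 63.1 → 63°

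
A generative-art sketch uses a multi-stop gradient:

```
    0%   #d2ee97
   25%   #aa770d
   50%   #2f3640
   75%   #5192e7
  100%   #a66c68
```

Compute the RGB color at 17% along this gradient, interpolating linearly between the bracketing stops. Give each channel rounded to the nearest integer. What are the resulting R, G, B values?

(183, 157, 57)

17% lies between the 0% and 25% stops, so the local fraction is t = (17 − 0)/(25 − 0) = 17/25 ≈ 0.68.
#d2ee97 → (210, 238, 151); #aa770d → (170, 119, 13).
R = 210 + 0.68 × (170 − 210) = 182.8 → 183
G = 238 + 0.68 × (119 − 238) = 157.08 → 157
B = 151 + 0.68 × (13 − 151) = 57.16 → 57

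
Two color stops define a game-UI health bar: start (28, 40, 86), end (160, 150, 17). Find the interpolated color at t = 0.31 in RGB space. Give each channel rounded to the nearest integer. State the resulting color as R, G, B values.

(69, 74, 65)

R = 28 + 0.31 × (160 − 28) = 28 + 0.31 × 132 = 68.92 → 69
G = 40 + 0.31 × (150 − 40) = 40 + 0.31 × 110 = 74.1 → 74
B = 86 + 0.31 × (17 − 86) = 86 + 0.31 × -69 = 64.61 → 65
So the blended color is (69, 74, 65), about #454a41.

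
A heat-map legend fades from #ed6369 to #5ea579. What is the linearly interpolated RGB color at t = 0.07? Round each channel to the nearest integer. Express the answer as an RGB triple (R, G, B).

(227, 104, 106)

#ed6369 → (237, 99, 105); #5ea579 → (94, 165, 121).
R = 237 + 0.07 × (94 − 237) = 237 + 0.07 × -143 = 226.99 → 227
G = 99 + 0.07 × (165 − 99) = 99 + 0.07 × 66 = 103.62 → 104
B = 105 + 0.07 × (121 − 105) = 105 + 0.07 × 16 = 106.12 → 106
So the blended color is (227, 104, 106), about #e3686a.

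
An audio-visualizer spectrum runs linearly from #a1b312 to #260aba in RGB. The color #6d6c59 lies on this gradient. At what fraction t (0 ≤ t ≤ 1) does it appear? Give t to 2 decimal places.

0.42

Invert the lerp on the G channel (largest span, 169): t = (108 − 179) / (10 − 179) = -71/-169 = 0.42012.
Check on R: (109 − 161)/(38 − 161) = 0.4228 ✓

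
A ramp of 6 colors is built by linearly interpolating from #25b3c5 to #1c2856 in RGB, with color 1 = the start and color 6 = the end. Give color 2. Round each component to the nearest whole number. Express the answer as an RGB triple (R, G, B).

With 6 swatches and endpoints inclusive, swatch 2 sits at t = (2 − 1)/(6 − 1) = 1/5 ≈ 0.2.
#25b3c5 → (37, 179, 197); #1c2856 → (28, 40, 86).
R = 37 + 0.2 × (28 − 37) = 35.2 → 35
G = 179 + 0.2 × (40 − 179) = 151.2 → 151
B = 197 + 0.2 × (86 − 197) = 174.8 → 175

(35, 151, 175)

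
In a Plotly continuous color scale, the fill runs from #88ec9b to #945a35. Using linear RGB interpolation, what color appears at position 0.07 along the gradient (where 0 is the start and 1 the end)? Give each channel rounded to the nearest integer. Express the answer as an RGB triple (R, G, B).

(137, 226, 148)

#88ec9b → (136, 236, 155); #945a35 → (148, 90, 53).
R = 136 + 0.07 × (148 − 136) = 136 + 0.07 × 12 = 136.84 → 137
G = 236 + 0.07 × (90 − 236) = 236 + 0.07 × -146 = 225.78 → 226
B = 155 + 0.07 × (53 − 155) = 155 + 0.07 × -102 = 147.86 → 148
So the blended color is (137, 226, 148), about #89e294.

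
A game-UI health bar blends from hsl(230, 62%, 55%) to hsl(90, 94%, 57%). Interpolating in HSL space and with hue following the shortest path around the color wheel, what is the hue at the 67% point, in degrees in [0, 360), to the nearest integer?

136

Hue arc: Δh = 90 − 230 = -140° (|Δh| ≤ 180, already the shorter path).
H = 230 + 0.67 × (-140) = 136.2 → 136°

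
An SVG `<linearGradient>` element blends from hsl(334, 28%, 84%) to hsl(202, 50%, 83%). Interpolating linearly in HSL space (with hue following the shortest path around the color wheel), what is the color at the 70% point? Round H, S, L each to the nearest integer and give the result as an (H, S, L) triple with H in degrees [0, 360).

(242, 43, 83)

Hue arc: Δh = 202 − 334 = -132° (|Δh| ≤ 180, already the shorter path).
H = 334 + 0.7 × (-132) = 241.6 → 242°
S = 28 + 0.7 × (50 − 28) = 43.4 → 43%
L = 84 + 0.7 × (83 − 84) = 83.3 → 83%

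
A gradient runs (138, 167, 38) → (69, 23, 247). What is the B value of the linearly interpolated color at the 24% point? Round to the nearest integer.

B = 38 + 0.24 × (247 − 38) = 88.16 → 88

88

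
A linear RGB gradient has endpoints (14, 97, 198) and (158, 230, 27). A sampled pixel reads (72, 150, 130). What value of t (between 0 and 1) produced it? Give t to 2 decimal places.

0.40

Invert the lerp on the B channel (largest span, 171): t = (130 − 198) / (27 − 198) = -68/-171 = 0.39766.
Check on R: (72 − 14)/(158 − 14) = 0.4028 ✓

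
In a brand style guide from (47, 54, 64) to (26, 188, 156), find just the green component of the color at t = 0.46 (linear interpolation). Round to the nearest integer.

G = 54 + 0.46 × (188 − 54) = 115.64 → 116

116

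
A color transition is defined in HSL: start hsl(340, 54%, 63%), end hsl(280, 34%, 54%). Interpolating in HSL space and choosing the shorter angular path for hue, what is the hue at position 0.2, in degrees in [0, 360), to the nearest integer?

Hue arc: Δh = 280 − 340 = -60° (|Δh| ≤ 180, already the shorter path).
H = 340 + 0.2 × (-60) = 328 → 328°

328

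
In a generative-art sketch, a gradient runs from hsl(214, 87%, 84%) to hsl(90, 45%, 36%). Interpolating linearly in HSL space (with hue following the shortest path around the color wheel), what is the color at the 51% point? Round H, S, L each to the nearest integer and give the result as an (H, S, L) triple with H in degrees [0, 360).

Hue arc: Δh = 90 − 214 = -124° (|Δh| ≤ 180, already the shorter path).
H = 214 + 0.51 × (-124) = 150.76 → 151°
S = 87 + 0.51 × (45 − 87) = 65.58 → 66%
L = 84 + 0.51 × (36 − 84) = 59.52 → 60%

(151, 66, 60)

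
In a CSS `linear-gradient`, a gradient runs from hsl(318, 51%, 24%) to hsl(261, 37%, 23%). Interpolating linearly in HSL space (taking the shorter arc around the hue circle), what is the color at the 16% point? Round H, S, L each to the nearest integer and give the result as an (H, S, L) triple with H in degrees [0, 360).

(309, 49, 24)

Hue arc: Δh = 261 − 318 = -57° (|Δh| ≤ 180, already the shorter path).
H = 318 + 0.16 × (-57) = 308.88 → 309°
S = 51 + 0.16 × (37 − 51) = 48.76 → 49%
L = 24 + 0.16 × (23 − 24) = 23.84 → 24%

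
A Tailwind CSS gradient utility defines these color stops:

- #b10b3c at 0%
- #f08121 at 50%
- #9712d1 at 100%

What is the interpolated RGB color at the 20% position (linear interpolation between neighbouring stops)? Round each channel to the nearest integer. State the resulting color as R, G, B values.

(202, 58, 49)

20% lies between the 0% and 50% stops, so the local fraction is t = (20 − 0)/(50 − 0) = 20/50 ≈ 0.4.
#b10b3c → (177, 11, 60); #f08121 → (240, 129, 33).
R = 177 + 0.4 × (240 − 177) = 202.2 → 202
G = 11 + 0.4 × (129 − 11) = 58.2 → 58
B = 60 + 0.4 × (33 − 60) = 49.2 → 49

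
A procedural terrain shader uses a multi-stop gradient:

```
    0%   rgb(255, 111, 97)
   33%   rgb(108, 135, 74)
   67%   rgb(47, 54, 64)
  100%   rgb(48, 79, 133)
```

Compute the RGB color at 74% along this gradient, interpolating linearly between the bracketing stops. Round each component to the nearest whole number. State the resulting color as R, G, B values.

(47, 59, 79)

74% lies between the 67% and 100% stops, so the local fraction is t = (74 − 67)/(100 − 67) = 7/33 ≈ 0.2121.
R = 47 + 0.2121 × (48 − 47) = 47.212 → 47
G = 54 + 0.2121 × (79 − 54) = 59.303 → 59
B = 64 + 0.2121 × (133 − 64) = 78.635 → 79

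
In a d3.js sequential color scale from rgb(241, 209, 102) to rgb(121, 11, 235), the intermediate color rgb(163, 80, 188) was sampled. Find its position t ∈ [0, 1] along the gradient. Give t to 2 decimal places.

0.65

Invert the lerp on the G channel (largest span, 198): t = (80 − 209) / (11 − 209) = -129/-198 = 0.65152.
Check on R: (163 − 241)/(121 − 241) = 0.65 ✓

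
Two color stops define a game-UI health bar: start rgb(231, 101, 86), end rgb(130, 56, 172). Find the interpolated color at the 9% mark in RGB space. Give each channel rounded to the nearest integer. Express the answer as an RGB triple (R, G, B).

(222, 97, 94)

9% corresponds to t = 0.09.
R = 231 + 0.09 × (130 − 231) = 231 + 0.09 × -101 = 221.91 → 222
G = 101 + 0.09 × (56 − 101) = 101 + 0.09 × -45 = 96.95 → 97
B = 86 + 0.09 × (172 − 86) = 86 + 0.09 × 86 = 93.74 → 94
So the blended color is (222, 97, 94), about #de615e.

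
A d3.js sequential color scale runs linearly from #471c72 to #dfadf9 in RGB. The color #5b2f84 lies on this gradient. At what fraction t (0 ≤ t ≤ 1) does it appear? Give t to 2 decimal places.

0.13

Invert the lerp on the R channel (largest span, 152): t = (91 − 71) / (223 − 71) = 20/152 = 0.13158.
Check on G: (47 − 28)/(173 − 28) = 0.131 ✓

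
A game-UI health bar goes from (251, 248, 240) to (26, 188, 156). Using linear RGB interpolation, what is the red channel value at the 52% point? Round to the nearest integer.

R = 251 + 0.52 × (26 − 251) = 134 → 134

134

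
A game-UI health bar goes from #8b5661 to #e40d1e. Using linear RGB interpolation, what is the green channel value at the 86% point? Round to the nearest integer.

G₁ = 86 (from #8b5661), G₂ = 13 (from #e40d1e).
G = 86 + 0.86 × (13 − 86) = 23.22 → 23

23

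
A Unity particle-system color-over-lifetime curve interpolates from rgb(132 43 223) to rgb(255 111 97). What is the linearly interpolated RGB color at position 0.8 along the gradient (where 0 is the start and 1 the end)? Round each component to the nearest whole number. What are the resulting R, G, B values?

R = 132 + 0.8 × (255 − 132) = 132 + 0.8 × 123 = 230.4 → 230
G = 43 + 0.8 × (111 − 43) = 43 + 0.8 × 68 = 97.4 → 97
B = 223 + 0.8 × (97 − 223) = 223 + 0.8 × -126 = 122.2 → 122

(230, 97, 122)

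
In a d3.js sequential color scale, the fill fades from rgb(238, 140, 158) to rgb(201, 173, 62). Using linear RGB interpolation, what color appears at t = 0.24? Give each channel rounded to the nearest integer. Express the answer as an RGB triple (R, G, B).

(229, 148, 135)

R = 238 + 0.24 × (201 − 238) = 238 + 0.24 × -37 = 229.12 → 229
G = 140 + 0.24 × (173 − 140) = 140 + 0.24 × 33 = 147.92 → 148
B = 158 + 0.24 × (62 − 158) = 158 + 0.24 × -96 = 134.96 → 135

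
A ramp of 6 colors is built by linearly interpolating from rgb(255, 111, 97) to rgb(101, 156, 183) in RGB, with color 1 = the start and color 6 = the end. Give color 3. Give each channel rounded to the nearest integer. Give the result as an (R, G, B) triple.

(193, 129, 131)

With 6 swatches and endpoints inclusive, swatch 3 sits at t = (3 − 1)/(6 − 1) = 2/5 ≈ 0.4.
R = 255 + 0.4 × (101 − 255) = 193.4 → 193
G = 111 + 0.4 × (156 − 111) = 129 → 129
B = 97 + 0.4 × (183 − 97) = 131.4 → 131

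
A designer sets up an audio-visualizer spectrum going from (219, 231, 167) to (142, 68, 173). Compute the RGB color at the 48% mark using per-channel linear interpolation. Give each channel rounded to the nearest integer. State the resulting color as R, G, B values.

(182, 153, 170)

48% corresponds to t = 0.48.
R = 219 + 0.48 × (142 − 219) = 219 + 0.48 × -77 = 182.04 → 182
G = 231 + 0.48 × (68 − 231) = 231 + 0.48 × -163 = 152.76 → 153
B = 167 + 0.48 × (173 − 167) = 167 + 0.48 × 6 = 169.88 → 170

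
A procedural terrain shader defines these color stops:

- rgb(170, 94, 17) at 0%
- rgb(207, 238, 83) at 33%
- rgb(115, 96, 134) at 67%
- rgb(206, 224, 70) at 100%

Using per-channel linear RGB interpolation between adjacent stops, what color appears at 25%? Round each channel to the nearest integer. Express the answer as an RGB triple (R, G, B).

(198, 203, 67)

25% lies between the 0% and 33% stops, so the local fraction is t = (25 − 0)/(33 − 0) = 25/33 ≈ 0.7576.
R = 170 + 0.7576 × (207 − 170) = 198.031 → 198
G = 94 + 0.7576 × (238 − 94) = 203.094 → 203
B = 17 + 0.7576 × (83 − 17) = 67.002 → 67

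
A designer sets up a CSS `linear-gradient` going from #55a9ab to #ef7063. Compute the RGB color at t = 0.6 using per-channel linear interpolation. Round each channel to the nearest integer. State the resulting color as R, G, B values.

#55a9ab → (85, 169, 171); #ef7063 → (239, 112, 99).
R = 85 + 0.6 × (239 − 85) = 85 + 0.6 × 154 = 177.4 → 177
G = 169 + 0.6 × (112 − 169) = 169 + 0.6 × -57 = 134.8 → 135
B = 171 + 0.6 × (99 − 171) = 171 + 0.6 × -72 = 127.8 → 128
So the blended color is (177, 135, 128), about #b18780.

(177, 135, 128)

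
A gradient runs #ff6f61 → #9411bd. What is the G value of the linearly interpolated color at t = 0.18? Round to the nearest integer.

G₁ = 111 (from #ff6f61), G₂ = 17 (from #9411bd).
G = 111 + 0.18 × (17 − 111) = 94.08 → 94

94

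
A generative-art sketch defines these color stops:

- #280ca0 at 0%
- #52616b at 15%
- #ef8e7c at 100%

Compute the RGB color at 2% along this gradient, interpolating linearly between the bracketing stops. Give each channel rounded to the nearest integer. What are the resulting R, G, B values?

2% lies between the 0% and 15% stops, so the local fraction is t = (2 − 0)/(15 − 0) = 2/15 ≈ 0.1333.
#280ca0 → (40, 12, 160); #52616b → (82, 97, 107).
R = 40 + 0.1333 × (82 − 40) = 45.599 → 46
G = 12 + 0.1333 × (97 − 12) = 23.331 → 23
B = 160 + 0.1333 × (107 − 160) = 152.935 → 153

(46, 23, 153)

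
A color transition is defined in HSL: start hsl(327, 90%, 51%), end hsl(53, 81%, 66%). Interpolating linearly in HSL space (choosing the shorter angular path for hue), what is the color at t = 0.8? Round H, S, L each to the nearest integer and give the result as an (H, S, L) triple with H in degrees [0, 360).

Hue: 53 − 327 = -274°, but |-274| > 180 so the shorter arc goes the other way: Δh = -274 + 360 = 86°.
H = 327 + 0.8 × (86) = 395.8 → 396 → 396 mod 360 = 36°
S = 90 + 0.8 × (81 − 90) = 82.8 → 83%
L = 51 + 0.8 × (66 − 51) = 63 → 63%

(36, 83, 63)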